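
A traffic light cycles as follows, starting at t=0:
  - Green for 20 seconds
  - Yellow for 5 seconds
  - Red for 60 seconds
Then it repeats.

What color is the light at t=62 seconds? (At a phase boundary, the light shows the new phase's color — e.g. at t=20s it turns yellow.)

Answer: red

Derivation:
Cycle length = 20 + 5 + 60 = 85s
t = 62, phase_t = 62 mod 85 = 62
62 >= 25 → RED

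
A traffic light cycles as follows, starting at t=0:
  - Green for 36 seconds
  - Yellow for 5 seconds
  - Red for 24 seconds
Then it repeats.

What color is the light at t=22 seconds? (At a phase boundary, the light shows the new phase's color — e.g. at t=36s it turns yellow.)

Cycle length = 36 + 5 + 24 = 65s
t = 22, phase_t = 22 mod 65 = 22
22 < 36 (green end) → GREEN

Answer: green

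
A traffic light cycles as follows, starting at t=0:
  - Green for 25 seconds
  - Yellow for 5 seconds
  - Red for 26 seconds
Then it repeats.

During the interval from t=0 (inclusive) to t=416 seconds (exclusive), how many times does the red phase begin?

Cycle = 25+5+26 = 56s
red phase starts at t = k*56 + 30 for k=0,1,2,...
Need k*56+30 < 416 → k < 6.893
k ∈ {0, ..., 6} → 7 starts

Answer: 7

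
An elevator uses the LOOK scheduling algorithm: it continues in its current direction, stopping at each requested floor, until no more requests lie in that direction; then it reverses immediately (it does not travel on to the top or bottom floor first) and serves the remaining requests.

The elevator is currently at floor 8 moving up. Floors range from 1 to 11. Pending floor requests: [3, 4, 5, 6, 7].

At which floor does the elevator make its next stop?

Current floor: 8, direction: up
Requests above: []
Requests below: [3, 4, 5, 6, 7]
Moving up but no requests above → reverse; nearest below is max([3, 4, 5, 6, 7]) = 7

Answer: 7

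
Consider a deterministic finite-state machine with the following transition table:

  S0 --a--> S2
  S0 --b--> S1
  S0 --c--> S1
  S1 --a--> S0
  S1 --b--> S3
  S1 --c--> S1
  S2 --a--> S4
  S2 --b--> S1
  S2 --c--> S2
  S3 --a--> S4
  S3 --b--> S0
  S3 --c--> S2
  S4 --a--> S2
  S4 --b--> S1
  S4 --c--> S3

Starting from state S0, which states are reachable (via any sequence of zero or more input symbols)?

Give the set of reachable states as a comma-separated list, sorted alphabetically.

Answer: S0, S1, S2, S3, S4

Derivation:
BFS from S0:
  visit S0: S0--a-->S2 (new), S0--b-->S1 (new), S0--c-->S1 (seen)
  visit S2: S2--a-->S4 (new), S2--b-->S1 (seen), S2--c-->S2 (seen)
  visit S1: S1--a-->S0 (seen), S1--b-->S3 (new), S1--c-->S1 (seen)
  visit S4: S4--a-->S2 (seen), S4--b-->S1 (seen), S4--c-->S3 (seen)
  visit S3: S3--a-->S4 (seen), S3--b-->S0 (seen), S3--c-->S2 (seen)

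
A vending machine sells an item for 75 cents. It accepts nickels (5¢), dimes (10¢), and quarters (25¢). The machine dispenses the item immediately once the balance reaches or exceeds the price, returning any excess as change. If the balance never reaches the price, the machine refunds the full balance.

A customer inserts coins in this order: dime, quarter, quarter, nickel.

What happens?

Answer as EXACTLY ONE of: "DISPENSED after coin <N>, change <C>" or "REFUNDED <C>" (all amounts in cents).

Answer: REFUNDED 65

Derivation:
Price: 75¢
Coin 1 (dime, 10¢): balance = 10¢
Coin 2 (quarter, 25¢): balance = 35¢
Coin 3 (quarter, 25¢): balance = 60¢
Coin 4 (nickel, 5¢): balance = 65¢
All coins inserted, balance 65¢ < price 75¢ → REFUND 65¢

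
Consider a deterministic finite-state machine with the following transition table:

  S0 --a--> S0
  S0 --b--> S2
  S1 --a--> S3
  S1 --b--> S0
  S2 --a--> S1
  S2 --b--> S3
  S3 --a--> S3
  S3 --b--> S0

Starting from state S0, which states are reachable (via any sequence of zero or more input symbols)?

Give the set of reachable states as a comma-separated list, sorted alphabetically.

Answer: S0, S1, S2, S3

Derivation:
BFS from S0:
  visit S0: S0--a-->S0 (seen), S0--b-->S2 (new)
  visit S2: S2--a-->S1 (new), S2--b-->S3 (new)
  visit S1: S1--a-->S3 (seen), S1--b-->S0 (seen)
  visit S3: S3--a-->S3 (seen), S3--b-->S0 (seen)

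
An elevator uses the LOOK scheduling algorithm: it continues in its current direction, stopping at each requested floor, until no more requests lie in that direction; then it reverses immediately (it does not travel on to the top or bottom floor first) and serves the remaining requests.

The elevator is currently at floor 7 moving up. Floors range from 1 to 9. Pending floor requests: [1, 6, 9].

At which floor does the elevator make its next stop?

Answer: 9

Derivation:
Current floor: 7, direction: up
Requests above: [9]
Requests below: [1, 6]
Moving up and requests lie above → nearest above is min([9]) = 9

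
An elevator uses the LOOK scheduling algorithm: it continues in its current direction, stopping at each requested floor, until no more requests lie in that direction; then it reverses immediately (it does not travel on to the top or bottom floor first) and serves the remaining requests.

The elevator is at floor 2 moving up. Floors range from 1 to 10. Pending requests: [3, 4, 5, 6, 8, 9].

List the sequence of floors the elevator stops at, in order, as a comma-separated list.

Answer: 3, 4, 5, 6, 8, 9

Derivation:
Current: 2, moving UP
Serve above first (ascending): [3, 4, 5, 6, 8, 9]
Then reverse, serve below (descending): []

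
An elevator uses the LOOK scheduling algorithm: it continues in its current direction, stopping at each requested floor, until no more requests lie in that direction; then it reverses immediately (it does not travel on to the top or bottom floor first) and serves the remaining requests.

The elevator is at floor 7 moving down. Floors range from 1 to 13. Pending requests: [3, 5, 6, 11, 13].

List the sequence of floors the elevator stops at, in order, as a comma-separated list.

Answer: 6, 5, 3, 11, 13

Derivation:
Current: 7, moving DOWN
Serve below first (descending): [6, 5, 3]
Then reverse, serve above (ascending): [11, 13]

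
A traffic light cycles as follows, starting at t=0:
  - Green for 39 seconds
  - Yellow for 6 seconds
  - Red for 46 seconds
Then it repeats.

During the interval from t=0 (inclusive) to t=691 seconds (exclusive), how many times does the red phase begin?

Cycle = 39+6+46 = 91s
red phase starts at t = k*91 + 45 for k=0,1,2,...
Need k*91+45 < 691 → k < 7.099
k ∈ {0, ..., 7} → 8 starts

Answer: 8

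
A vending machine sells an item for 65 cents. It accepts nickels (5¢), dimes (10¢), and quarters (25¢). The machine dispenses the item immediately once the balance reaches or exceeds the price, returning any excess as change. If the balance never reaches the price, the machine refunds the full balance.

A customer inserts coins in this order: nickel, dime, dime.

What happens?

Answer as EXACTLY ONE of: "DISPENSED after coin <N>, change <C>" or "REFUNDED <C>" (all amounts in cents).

Answer: REFUNDED 25

Derivation:
Price: 65¢
Coin 1 (nickel, 5¢): balance = 5¢
Coin 2 (dime, 10¢): balance = 15¢
Coin 3 (dime, 10¢): balance = 25¢
All coins inserted, balance 25¢ < price 65¢ → REFUND 25¢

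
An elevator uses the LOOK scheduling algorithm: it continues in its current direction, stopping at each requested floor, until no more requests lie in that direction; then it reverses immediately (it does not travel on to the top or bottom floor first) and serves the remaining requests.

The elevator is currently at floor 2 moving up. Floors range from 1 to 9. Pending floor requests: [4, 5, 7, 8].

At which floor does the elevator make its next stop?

Current floor: 2, direction: up
Requests above: [4, 5, 7, 8]
Requests below: []
Moving up and requests lie above → nearest above is min([4, 5, 7, 8]) = 4

Answer: 4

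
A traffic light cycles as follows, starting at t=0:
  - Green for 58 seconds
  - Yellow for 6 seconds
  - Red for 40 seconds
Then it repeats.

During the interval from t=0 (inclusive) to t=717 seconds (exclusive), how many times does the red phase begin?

Answer: 7

Derivation:
Cycle = 58+6+40 = 104s
red phase starts at t = k*104 + 64 for k=0,1,2,...
Need k*104+64 < 717 → k < 6.279
k ∈ {0, ..., 6} → 7 starts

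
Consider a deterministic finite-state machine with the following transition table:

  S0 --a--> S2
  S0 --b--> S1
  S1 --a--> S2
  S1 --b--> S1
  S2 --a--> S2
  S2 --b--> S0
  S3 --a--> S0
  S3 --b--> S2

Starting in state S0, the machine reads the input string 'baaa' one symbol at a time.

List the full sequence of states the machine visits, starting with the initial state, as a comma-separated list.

Start: S0
  read 'b': S0 --b--> S1
  read 'a': S1 --a--> S2
  read 'a': S2 --a--> S2
  read 'a': S2 --a--> S2

Answer: S0, S1, S2, S2, S2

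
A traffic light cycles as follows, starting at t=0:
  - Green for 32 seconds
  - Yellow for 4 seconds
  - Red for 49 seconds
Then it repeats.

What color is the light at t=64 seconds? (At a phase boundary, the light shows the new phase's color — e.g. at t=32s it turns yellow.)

Cycle length = 32 + 4 + 49 = 85s
t = 64, phase_t = 64 mod 85 = 64
64 >= 36 → RED

Answer: red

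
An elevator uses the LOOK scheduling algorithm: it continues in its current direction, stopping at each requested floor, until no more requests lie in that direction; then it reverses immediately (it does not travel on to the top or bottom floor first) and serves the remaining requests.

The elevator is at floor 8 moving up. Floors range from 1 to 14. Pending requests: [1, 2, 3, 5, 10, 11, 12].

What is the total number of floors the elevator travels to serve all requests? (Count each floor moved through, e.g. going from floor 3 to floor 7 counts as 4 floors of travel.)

Answer: 15

Derivation:
Start at floor 8 moving up, LOOK stop order: [10, 11, 12, 5, 3, 2, 1]
  8 → 10: |10-8| = 2, total = 2
  10 → 11: |11-10| = 1, total = 3
  11 → 12: |12-11| = 1, total = 4
  12 → 5: |5-12| = 7, total = 11
  5 → 3: |3-5| = 2, total = 13
  3 → 2: |2-3| = 1, total = 14
  2 → 1: |1-2| = 1, total = 15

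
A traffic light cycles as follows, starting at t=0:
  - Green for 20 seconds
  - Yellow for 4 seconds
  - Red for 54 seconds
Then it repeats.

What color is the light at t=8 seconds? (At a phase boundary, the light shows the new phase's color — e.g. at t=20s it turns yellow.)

Answer: green

Derivation:
Cycle length = 20 + 4 + 54 = 78s
t = 8, phase_t = 8 mod 78 = 8
8 < 20 (green end) → GREEN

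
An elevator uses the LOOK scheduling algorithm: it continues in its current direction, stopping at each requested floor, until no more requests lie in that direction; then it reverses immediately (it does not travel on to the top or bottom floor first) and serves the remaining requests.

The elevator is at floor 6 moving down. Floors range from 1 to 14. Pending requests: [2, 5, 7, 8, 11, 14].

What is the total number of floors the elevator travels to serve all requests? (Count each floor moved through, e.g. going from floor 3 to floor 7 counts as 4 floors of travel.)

Start at floor 6 moving down, LOOK stop order: [5, 2, 7, 8, 11, 14]
  6 → 5: |5-6| = 1, total = 1
  5 → 2: |2-5| = 3, total = 4
  2 → 7: |7-2| = 5, total = 9
  7 → 8: |8-7| = 1, total = 10
  8 → 11: |11-8| = 3, total = 13
  11 → 14: |14-11| = 3, total = 16

Answer: 16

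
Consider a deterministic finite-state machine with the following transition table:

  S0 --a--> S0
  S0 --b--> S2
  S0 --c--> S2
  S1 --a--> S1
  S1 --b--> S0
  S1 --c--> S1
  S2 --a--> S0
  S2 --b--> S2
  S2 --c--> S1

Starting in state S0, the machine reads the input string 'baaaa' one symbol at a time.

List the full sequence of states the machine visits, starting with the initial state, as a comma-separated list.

Answer: S0, S2, S0, S0, S0, S0

Derivation:
Start: S0
  read 'b': S0 --b--> S2
  read 'a': S2 --a--> S0
  read 'a': S0 --a--> S0
  read 'a': S0 --a--> S0
  read 'a': S0 --a--> S0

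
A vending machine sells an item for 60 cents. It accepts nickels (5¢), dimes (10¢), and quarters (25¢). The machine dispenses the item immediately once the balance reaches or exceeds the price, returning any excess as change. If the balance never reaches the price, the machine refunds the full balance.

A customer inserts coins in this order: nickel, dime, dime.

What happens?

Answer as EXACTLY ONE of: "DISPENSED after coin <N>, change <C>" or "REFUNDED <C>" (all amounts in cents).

Price: 60¢
Coin 1 (nickel, 5¢): balance = 5¢
Coin 2 (dime, 10¢): balance = 15¢
Coin 3 (dime, 10¢): balance = 25¢
All coins inserted, balance 25¢ < price 60¢ → REFUND 25¢

Answer: REFUNDED 25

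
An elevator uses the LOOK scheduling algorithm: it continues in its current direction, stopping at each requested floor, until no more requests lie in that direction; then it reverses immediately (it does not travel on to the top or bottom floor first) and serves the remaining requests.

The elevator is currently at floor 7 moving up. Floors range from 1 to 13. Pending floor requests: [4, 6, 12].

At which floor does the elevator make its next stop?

Answer: 12

Derivation:
Current floor: 7, direction: up
Requests above: [12]
Requests below: [4, 6]
Moving up and requests lie above → nearest above is min([12]) = 12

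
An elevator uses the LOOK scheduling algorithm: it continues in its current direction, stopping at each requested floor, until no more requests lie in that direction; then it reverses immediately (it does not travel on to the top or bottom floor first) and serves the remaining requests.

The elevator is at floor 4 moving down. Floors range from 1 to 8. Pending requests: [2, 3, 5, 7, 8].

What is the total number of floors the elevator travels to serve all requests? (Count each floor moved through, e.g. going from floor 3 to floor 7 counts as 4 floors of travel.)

Answer: 8

Derivation:
Start at floor 4 moving down, LOOK stop order: [3, 2, 5, 7, 8]
  4 → 3: |3-4| = 1, total = 1
  3 → 2: |2-3| = 1, total = 2
  2 → 5: |5-2| = 3, total = 5
  5 → 7: |7-5| = 2, total = 7
  7 → 8: |8-7| = 1, total = 8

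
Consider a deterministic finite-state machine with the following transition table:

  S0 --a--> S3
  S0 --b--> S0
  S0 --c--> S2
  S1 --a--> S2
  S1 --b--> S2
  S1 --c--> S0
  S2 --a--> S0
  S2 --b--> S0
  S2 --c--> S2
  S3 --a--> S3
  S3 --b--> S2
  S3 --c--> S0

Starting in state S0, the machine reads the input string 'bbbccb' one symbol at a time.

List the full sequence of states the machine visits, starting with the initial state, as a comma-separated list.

Start: S0
  read 'b': S0 --b--> S0
  read 'b': S0 --b--> S0
  read 'b': S0 --b--> S0
  read 'c': S0 --c--> S2
  read 'c': S2 --c--> S2
  read 'b': S2 --b--> S0

Answer: S0, S0, S0, S0, S2, S2, S0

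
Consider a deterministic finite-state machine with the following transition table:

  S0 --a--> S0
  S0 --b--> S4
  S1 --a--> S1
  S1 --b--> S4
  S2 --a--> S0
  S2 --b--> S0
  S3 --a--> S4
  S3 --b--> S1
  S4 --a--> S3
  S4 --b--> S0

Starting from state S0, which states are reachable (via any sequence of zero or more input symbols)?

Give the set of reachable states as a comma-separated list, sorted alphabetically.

Answer: S0, S1, S3, S4

Derivation:
BFS from S0:
  visit S0: S0--a-->S0 (seen), S0--b-->S4 (new)
  visit S4: S4--a-->S3 (new), S4--b-->S0 (seen)
  visit S3: S3--a-->S4 (seen), S3--b-->S1 (new)
  visit S1: S1--a-->S1 (seen), S1--b-->S4 (seen)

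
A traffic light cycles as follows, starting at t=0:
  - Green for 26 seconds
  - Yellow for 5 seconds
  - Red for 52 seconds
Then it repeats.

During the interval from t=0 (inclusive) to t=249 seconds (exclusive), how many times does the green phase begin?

Answer: 3

Derivation:
Cycle = 26+5+52 = 83s
green phase starts at t = k*83 + 0 for k=0,1,2,...
Need k*83+0 < 249 → k < 3.000
k ∈ {0, ..., 2} → 3 starts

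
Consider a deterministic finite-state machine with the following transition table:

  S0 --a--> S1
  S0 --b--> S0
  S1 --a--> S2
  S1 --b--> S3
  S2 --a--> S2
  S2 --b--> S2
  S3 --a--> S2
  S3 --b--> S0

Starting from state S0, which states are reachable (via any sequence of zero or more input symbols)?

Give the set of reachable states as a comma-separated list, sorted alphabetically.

Answer: S0, S1, S2, S3

Derivation:
BFS from S0:
  visit S0: S0--a-->S1 (new), S0--b-->S0 (seen)
  visit S1: S1--a-->S2 (new), S1--b-->S3 (new)
  visit S2: S2--a-->S2 (seen), S2--b-->S2 (seen)
  visit S3: S3--a-->S2 (seen), S3--b-->S0 (seen)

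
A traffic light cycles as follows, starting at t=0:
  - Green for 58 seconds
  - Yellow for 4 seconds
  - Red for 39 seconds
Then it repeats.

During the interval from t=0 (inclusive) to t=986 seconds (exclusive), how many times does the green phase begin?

Answer: 10

Derivation:
Cycle = 58+4+39 = 101s
green phase starts at t = k*101 + 0 for k=0,1,2,...
Need k*101+0 < 986 → k < 9.762
k ∈ {0, ..., 9} → 10 starts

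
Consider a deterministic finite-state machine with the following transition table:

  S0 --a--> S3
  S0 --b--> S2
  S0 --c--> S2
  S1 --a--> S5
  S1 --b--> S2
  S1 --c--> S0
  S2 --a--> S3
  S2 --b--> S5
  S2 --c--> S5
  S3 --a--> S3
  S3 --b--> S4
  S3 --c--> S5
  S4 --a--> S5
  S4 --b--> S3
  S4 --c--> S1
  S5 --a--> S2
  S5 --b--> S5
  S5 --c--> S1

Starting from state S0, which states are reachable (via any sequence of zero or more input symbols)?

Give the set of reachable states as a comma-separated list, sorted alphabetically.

Answer: S0, S1, S2, S3, S4, S5

Derivation:
BFS from S0:
  visit S0: S0--a-->S3 (new), S0--b-->S2 (new), S0--c-->S2 (seen)
  visit S3: S3--a-->S3 (seen), S3--b-->S4 (new), S3--c-->S5 (new)
  visit S2: S2--a-->S3 (seen), S2--b-->S5 (seen), S2--c-->S5 (seen)
  visit S4: S4--a-->S5 (seen), S4--b-->S3 (seen), S4--c-->S1 (new)
  visit S5: S5--a-->S2 (seen), S5--b-->S5 (seen), S5--c-->S1 (seen)
  visit S1: S1--a-->S5 (seen), S1--b-->S2 (seen), S1--c-->S0 (seen)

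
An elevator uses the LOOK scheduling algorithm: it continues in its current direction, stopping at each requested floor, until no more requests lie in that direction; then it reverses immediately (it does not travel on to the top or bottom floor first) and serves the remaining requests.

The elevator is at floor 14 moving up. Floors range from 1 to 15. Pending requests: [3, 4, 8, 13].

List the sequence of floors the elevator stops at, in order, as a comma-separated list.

Answer: 13, 8, 4, 3

Derivation:
Current: 14, moving UP
Serve above first (ascending): []
Then reverse, serve below (descending): [13, 8, 4, 3]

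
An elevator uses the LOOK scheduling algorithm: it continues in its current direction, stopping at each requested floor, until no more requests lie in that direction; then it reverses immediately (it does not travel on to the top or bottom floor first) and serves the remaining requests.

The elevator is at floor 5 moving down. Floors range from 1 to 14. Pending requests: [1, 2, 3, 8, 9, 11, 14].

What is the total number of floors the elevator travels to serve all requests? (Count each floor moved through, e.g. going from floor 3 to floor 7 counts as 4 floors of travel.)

Answer: 17

Derivation:
Start at floor 5 moving down, LOOK stop order: [3, 2, 1, 8, 9, 11, 14]
  5 → 3: |3-5| = 2, total = 2
  3 → 2: |2-3| = 1, total = 3
  2 → 1: |1-2| = 1, total = 4
  1 → 8: |8-1| = 7, total = 11
  8 → 9: |9-8| = 1, total = 12
  9 → 11: |11-9| = 2, total = 14
  11 → 14: |14-11| = 3, total = 17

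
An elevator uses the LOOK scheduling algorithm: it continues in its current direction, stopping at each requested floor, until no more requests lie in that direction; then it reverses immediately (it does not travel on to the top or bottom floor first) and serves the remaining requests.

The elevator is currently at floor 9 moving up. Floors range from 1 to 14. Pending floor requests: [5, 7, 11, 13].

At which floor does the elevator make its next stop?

Answer: 11

Derivation:
Current floor: 9, direction: up
Requests above: [11, 13]
Requests below: [5, 7]
Moving up and requests lie above → nearest above is min([11, 13]) = 11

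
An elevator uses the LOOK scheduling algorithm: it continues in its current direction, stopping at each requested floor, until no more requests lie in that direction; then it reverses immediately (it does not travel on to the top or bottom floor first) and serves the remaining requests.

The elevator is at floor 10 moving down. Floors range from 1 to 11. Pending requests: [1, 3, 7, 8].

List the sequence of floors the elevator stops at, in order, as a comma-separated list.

Current: 10, moving DOWN
Serve below first (descending): [8, 7, 3, 1]
Then reverse, serve above (ascending): []

Answer: 8, 7, 3, 1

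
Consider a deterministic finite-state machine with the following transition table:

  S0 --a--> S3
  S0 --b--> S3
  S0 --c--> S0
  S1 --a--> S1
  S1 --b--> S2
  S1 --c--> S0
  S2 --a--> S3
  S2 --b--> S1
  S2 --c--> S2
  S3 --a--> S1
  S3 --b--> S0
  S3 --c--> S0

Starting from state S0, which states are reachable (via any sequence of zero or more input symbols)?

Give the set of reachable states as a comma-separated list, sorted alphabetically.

Answer: S0, S1, S2, S3

Derivation:
BFS from S0:
  visit S0: S0--a-->S3 (new), S0--b-->S3 (seen), S0--c-->S0 (seen)
  visit S3: S3--a-->S1 (new), S3--b-->S0 (seen), S3--c-->S0 (seen)
  visit S1: S1--a-->S1 (seen), S1--b-->S2 (new), S1--c-->S0 (seen)
  visit S2: S2--a-->S3 (seen), S2--b-->S1 (seen), S2--c-->S2 (seen)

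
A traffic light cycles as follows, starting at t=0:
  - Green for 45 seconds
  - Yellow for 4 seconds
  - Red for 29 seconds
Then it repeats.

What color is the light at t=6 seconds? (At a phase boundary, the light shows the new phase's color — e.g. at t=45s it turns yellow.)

Cycle length = 45 + 4 + 29 = 78s
t = 6, phase_t = 6 mod 78 = 6
6 < 45 (green end) → GREEN

Answer: green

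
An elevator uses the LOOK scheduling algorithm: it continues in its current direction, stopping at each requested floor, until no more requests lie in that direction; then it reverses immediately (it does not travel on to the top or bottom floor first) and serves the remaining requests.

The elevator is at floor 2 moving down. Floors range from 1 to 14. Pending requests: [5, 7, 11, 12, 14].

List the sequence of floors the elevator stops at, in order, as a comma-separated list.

Current: 2, moving DOWN
Serve below first (descending): []
Then reverse, serve above (ascending): [5, 7, 11, 12, 14]

Answer: 5, 7, 11, 12, 14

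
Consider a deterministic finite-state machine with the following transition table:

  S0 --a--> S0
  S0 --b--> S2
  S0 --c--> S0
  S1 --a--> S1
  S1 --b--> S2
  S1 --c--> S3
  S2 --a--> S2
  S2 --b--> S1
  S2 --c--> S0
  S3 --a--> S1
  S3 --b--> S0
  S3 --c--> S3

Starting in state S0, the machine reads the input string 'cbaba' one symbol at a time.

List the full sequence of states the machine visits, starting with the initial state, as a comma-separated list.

Start: S0
  read 'c': S0 --c--> S0
  read 'b': S0 --b--> S2
  read 'a': S2 --a--> S2
  read 'b': S2 --b--> S1
  read 'a': S1 --a--> S1

Answer: S0, S0, S2, S2, S1, S1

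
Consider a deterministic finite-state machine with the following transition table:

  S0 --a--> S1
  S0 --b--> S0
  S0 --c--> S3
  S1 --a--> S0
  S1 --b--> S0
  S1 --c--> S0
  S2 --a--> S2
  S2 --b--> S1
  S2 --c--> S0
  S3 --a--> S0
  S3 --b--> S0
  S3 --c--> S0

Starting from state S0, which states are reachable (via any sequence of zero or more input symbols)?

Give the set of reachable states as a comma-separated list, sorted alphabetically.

BFS from S0:
  visit S0: S0--a-->S1 (new), S0--b-->S0 (seen), S0--c-->S3 (new)
  visit S1: S1--a-->S0 (seen), S1--b-->S0 (seen), S1--c-->S0 (seen)
  visit S3: S3--a-->S0 (seen), S3--b-->S0 (seen), S3--c-->S0 (seen)

Answer: S0, S1, S3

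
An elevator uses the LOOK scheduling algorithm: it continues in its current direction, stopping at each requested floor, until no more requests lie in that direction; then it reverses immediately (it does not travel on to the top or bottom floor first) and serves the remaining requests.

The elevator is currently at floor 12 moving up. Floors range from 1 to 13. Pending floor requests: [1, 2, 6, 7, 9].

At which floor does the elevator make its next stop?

Current floor: 12, direction: up
Requests above: []
Requests below: [1, 2, 6, 7, 9]
Moving up but no requests above → reverse; nearest below is max([1, 2, 6, 7, 9]) = 9

Answer: 9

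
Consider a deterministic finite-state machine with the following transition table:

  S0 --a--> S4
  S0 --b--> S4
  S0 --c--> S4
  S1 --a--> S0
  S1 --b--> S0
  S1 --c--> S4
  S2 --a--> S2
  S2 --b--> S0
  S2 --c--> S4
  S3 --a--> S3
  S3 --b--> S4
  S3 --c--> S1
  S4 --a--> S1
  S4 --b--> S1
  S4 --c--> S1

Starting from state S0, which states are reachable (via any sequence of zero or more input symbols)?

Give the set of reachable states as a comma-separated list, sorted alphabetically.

Answer: S0, S1, S4

Derivation:
BFS from S0:
  visit S0: S0--a-->S4 (new), S0--b-->S4 (seen), S0--c-->S4 (seen)
  visit S4: S4--a-->S1 (new), S4--b-->S1 (seen), S4--c-->S1 (seen)
  visit S1: S1--a-->S0 (seen), S1--b-->S0 (seen), S1--c-->S4 (seen)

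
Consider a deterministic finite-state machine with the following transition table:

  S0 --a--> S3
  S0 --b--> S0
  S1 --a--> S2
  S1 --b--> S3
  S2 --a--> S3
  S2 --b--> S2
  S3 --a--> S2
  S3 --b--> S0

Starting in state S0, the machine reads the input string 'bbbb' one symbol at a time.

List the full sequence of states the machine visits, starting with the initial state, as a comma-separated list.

Answer: S0, S0, S0, S0, S0

Derivation:
Start: S0
  read 'b': S0 --b--> S0
  read 'b': S0 --b--> S0
  read 'b': S0 --b--> S0
  read 'b': S0 --b--> S0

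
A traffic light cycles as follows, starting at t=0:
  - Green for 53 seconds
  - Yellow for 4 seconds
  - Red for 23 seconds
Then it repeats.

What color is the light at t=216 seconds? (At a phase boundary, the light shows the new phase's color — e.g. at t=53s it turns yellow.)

Cycle length = 53 + 4 + 23 = 80s
t = 216, phase_t = 216 mod 80 = 56
53 <= 56 < 57 (yellow end) → YELLOW

Answer: yellow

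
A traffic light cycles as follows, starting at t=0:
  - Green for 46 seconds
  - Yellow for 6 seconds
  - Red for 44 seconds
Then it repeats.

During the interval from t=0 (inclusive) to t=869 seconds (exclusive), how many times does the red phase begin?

Cycle = 46+6+44 = 96s
red phase starts at t = k*96 + 52 for k=0,1,2,...
Need k*96+52 < 869 → k < 8.510
k ∈ {0, ..., 8} → 9 starts

Answer: 9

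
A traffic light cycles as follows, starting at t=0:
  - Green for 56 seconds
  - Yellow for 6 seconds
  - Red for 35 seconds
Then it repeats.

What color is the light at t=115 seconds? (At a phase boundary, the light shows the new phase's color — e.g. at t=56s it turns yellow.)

Cycle length = 56 + 6 + 35 = 97s
t = 115, phase_t = 115 mod 97 = 18
18 < 56 (green end) → GREEN

Answer: green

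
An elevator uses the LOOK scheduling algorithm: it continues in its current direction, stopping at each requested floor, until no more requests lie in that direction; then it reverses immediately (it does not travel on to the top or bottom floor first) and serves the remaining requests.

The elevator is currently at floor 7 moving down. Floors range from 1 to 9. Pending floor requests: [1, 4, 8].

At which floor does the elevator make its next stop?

Answer: 4

Derivation:
Current floor: 7, direction: down
Requests above: [8]
Requests below: [1, 4]
Moving down and requests lie below → nearest below is max([1, 4]) = 4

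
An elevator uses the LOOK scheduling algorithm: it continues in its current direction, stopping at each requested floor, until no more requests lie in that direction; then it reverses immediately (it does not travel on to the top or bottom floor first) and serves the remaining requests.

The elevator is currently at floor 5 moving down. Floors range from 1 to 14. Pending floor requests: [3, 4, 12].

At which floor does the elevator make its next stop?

Answer: 4

Derivation:
Current floor: 5, direction: down
Requests above: [12]
Requests below: [3, 4]
Moving down and requests lie below → nearest below is max([3, 4]) = 4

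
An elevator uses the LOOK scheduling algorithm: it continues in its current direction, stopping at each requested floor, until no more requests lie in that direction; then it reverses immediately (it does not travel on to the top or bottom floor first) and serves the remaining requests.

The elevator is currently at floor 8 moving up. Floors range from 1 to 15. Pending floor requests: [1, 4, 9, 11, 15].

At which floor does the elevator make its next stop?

Answer: 9

Derivation:
Current floor: 8, direction: up
Requests above: [9, 11, 15]
Requests below: [1, 4]
Moving up and requests lie above → nearest above is min([9, 11, 15]) = 9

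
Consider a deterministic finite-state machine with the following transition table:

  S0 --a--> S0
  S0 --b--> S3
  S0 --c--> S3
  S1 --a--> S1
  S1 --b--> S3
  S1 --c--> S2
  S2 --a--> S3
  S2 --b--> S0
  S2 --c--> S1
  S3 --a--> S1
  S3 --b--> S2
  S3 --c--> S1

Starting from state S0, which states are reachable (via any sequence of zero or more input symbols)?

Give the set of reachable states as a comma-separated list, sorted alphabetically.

BFS from S0:
  visit S0: S0--a-->S0 (seen), S0--b-->S3 (new), S0--c-->S3 (seen)
  visit S3: S3--a-->S1 (new), S3--b-->S2 (new), S3--c-->S1 (seen)
  visit S1: S1--a-->S1 (seen), S1--b-->S3 (seen), S1--c-->S2 (seen)
  visit S2: S2--a-->S3 (seen), S2--b-->S0 (seen), S2--c-->S1 (seen)

Answer: S0, S1, S2, S3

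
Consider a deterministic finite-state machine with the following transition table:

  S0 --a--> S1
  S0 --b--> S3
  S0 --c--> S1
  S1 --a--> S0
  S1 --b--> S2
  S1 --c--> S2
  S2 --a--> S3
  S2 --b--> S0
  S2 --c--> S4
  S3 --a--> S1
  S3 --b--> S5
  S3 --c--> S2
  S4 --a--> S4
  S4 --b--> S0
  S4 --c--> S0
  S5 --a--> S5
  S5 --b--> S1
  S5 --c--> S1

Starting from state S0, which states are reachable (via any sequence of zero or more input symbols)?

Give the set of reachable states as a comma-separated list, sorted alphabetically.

Answer: S0, S1, S2, S3, S4, S5

Derivation:
BFS from S0:
  visit S0: S0--a-->S1 (new), S0--b-->S3 (new), S0--c-->S1 (seen)
  visit S1: S1--a-->S0 (seen), S1--b-->S2 (new), S1--c-->S2 (seen)
  visit S3: S3--a-->S1 (seen), S3--b-->S5 (new), S3--c-->S2 (seen)
  visit S2: S2--a-->S3 (seen), S2--b-->S0 (seen), S2--c-->S4 (new)
  visit S5: S5--a-->S5 (seen), S5--b-->S1 (seen), S5--c-->S1 (seen)
  visit S4: S4--a-->S4 (seen), S4--b-->S0 (seen), S4--c-->S0 (seen)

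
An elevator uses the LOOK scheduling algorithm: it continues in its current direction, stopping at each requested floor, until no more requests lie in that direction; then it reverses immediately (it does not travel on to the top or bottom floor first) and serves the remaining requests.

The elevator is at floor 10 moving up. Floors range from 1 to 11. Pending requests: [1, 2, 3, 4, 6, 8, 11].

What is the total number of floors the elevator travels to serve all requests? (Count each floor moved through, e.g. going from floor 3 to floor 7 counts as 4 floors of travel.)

Answer: 11

Derivation:
Start at floor 10 moving up, LOOK stop order: [11, 8, 6, 4, 3, 2, 1]
  10 → 11: |11-10| = 1, total = 1
  11 → 8: |8-11| = 3, total = 4
  8 → 6: |6-8| = 2, total = 6
  6 → 4: |4-6| = 2, total = 8
  4 → 3: |3-4| = 1, total = 9
  3 → 2: |2-3| = 1, total = 10
  2 → 1: |1-2| = 1, total = 11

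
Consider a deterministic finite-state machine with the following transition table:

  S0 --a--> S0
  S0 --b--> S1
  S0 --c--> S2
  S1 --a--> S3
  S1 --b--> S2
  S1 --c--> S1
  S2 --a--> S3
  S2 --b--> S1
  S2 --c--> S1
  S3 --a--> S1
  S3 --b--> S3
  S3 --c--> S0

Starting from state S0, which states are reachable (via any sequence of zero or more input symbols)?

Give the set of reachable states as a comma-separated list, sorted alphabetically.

BFS from S0:
  visit S0: S0--a-->S0 (seen), S0--b-->S1 (new), S0--c-->S2 (new)
  visit S1: S1--a-->S3 (new), S1--b-->S2 (seen), S1--c-->S1 (seen)
  visit S2: S2--a-->S3 (seen), S2--b-->S1 (seen), S2--c-->S1 (seen)
  visit S3: S3--a-->S1 (seen), S3--b-->S3 (seen), S3--c-->S0 (seen)

Answer: S0, S1, S2, S3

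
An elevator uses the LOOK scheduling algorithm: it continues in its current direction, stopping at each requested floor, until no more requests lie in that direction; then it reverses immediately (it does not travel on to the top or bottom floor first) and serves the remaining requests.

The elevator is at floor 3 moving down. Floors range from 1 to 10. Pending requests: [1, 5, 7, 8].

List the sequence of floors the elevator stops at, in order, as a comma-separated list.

Current: 3, moving DOWN
Serve below first (descending): [1]
Then reverse, serve above (ascending): [5, 7, 8]

Answer: 1, 5, 7, 8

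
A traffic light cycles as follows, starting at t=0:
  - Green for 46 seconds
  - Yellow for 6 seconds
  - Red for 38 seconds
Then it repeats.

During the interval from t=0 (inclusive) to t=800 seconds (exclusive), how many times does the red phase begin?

Answer: 9

Derivation:
Cycle = 46+6+38 = 90s
red phase starts at t = k*90 + 52 for k=0,1,2,...
Need k*90+52 < 800 → k < 8.311
k ∈ {0, ..., 8} → 9 starts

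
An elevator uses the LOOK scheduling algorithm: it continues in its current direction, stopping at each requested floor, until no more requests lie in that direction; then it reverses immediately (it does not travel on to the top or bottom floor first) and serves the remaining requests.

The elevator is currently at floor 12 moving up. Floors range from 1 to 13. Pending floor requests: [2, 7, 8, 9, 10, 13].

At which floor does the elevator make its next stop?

Current floor: 12, direction: up
Requests above: [13]
Requests below: [2, 7, 8, 9, 10]
Moving up and requests lie above → nearest above is min([13]) = 13

Answer: 13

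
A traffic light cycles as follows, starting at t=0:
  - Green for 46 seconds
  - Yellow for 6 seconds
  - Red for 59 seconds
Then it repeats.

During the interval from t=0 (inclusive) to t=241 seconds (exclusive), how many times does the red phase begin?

Cycle = 46+6+59 = 111s
red phase starts at t = k*111 + 52 for k=0,1,2,...
Need k*111+52 < 241 → k < 1.703
k ∈ {0, ..., 1} → 2 starts

Answer: 2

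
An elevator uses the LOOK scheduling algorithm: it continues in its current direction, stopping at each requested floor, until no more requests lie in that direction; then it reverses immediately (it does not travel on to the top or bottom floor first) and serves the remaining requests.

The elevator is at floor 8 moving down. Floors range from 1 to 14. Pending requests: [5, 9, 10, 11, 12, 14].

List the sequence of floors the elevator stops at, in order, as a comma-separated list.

Current: 8, moving DOWN
Serve below first (descending): [5]
Then reverse, serve above (ascending): [9, 10, 11, 12, 14]

Answer: 5, 9, 10, 11, 12, 14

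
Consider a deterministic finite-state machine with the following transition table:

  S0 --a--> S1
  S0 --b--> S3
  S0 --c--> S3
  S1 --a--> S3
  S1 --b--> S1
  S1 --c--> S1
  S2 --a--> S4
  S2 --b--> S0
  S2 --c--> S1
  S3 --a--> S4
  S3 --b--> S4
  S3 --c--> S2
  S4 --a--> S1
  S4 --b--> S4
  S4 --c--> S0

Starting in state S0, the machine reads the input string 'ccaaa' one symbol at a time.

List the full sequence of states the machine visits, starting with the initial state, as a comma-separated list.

Start: S0
  read 'c': S0 --c--> S3
  read 'c': S3 --c--> S2
  read 'a': S2 --a--> S4
  read 'a': S4 --a--> S1
  read 'a': S1 --a--> S3

Answer: S0, S3, S2, S4, S1, S3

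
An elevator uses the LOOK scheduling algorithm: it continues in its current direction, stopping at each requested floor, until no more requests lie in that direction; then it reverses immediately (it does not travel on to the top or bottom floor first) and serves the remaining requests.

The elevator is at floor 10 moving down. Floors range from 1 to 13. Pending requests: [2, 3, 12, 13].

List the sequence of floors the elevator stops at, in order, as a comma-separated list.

Answer: 3, 2, 12, 13

Derivation:
Current: 10, moving DOWN
Serve below first (descending): [3, 2]
Then reverse, serve above (ascending): [12, 13]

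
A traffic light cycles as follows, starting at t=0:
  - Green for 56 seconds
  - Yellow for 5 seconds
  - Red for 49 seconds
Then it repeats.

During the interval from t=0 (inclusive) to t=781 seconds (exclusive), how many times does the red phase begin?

Answer: 7

Derivation:
Cycle = 56+5+49 = 110s
red phase starts at t = k*110 + 61 for k=0,1,2,...
Need k*110+61 < 781 → k < 6.545
k ∈ {0, ..., 6} → 7 starts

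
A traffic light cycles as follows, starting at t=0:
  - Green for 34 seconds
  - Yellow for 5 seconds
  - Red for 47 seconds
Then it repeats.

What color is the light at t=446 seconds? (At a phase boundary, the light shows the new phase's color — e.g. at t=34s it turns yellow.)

Cycle length = 34 + 5 + 47 = 86s
t = 446, phase_t = 446 mod 86 = 16
16 < 34 (green end) → GREEN

Answer: green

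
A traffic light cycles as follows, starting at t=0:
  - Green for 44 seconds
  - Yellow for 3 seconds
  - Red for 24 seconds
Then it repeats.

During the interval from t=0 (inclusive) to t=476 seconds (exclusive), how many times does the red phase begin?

Answer: 7

Derivation:
Cycle = 44+3+24 = 71s
red phase starts at t = k*71 + 47 for k=0,1,2,...
Need k*71+47 < 476 → k < 6.042
k ∈ {0, ..., 6} → 7 starts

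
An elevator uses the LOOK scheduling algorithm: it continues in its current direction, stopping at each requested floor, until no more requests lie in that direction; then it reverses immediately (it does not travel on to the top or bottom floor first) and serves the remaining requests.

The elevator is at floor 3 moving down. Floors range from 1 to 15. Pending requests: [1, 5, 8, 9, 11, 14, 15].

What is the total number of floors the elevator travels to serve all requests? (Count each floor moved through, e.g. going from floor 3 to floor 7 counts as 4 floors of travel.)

Answer: 16

Derivation:
Start at floor 3 moving down, LOOK stop order: [1, 5, 8, 9, 11, 14, 15]
  3 → 1: |1-3| = 2, total = 2
  1 → 5: |5-1| = 4, total = 6
  5 → 8: |8-5| = 3, total = 9
  8 → 9: |9-8| = 1, total = 10
  9 → 11: |11-9| = 2, total = 12
  11 → 14: |14-11| = 3, total = 15
  14 → 15: |15-14| = 1, total = 16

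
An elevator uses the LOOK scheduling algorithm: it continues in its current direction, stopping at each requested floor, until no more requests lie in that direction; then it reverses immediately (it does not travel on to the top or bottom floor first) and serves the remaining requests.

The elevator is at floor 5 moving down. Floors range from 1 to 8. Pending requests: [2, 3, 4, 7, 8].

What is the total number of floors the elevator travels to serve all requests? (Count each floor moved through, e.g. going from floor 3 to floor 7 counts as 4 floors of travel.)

Answer: 9

Derivation:
Start at floor 5 moving down, LOOK stop order: [4, 3, 2, 7, 8]
  5 → 4: |4-5| = 1, total = 1
  4 → 3: |3-4| = 1, total = 2
  3 → 2: |2-3| = 1, total = 3
  2 → 7: |7-2| = 5, total = 8
  7 → 8: |8-7| = 1, total = 9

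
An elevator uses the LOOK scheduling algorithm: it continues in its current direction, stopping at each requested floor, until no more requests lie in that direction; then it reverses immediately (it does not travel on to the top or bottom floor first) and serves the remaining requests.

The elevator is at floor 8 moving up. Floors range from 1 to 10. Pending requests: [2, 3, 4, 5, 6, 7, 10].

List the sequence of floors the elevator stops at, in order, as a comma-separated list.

Current: 8, moving UP
Serve above first (ascending): [10]
Then reverse, serve below (descending): [7, 6, 5, 4, 3, 2]

Answer: 10, 7, 6, 5, 4, 3, 2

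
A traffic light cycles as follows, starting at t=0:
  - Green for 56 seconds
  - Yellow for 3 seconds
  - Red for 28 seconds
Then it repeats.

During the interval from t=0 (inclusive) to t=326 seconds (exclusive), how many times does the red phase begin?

Cycle = 56+3+28 = 87s
red phase starts at t = k*87 + 59 for k=0,1,2,...
Need k*87+59 < 326 → k < 3.069
k ∈ {0, ..., 3} → 4 starts

Answer: 4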